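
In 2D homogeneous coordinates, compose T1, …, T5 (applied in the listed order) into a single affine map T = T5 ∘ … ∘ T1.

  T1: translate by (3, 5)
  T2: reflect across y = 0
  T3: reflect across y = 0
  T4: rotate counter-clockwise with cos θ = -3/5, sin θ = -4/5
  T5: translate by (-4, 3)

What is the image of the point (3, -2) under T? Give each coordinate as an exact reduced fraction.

T1 translate by (3, 5): (3, -2) → (6, 3)
T2 reflect across y = 0: (6, 3) → (6, -3)
T3 reflect across y = 0: (6, -3) → (6, 3)
T4 rotate counter-clockwise with cos θ = -3/5, sin θ = -4/5: (6, 3) → (-6/5, -33/5)
T5 translate by (-4, 3): (-6/5, -33/5) → (-26/5, -18/5)

T(p) = (-26/5, -18/5)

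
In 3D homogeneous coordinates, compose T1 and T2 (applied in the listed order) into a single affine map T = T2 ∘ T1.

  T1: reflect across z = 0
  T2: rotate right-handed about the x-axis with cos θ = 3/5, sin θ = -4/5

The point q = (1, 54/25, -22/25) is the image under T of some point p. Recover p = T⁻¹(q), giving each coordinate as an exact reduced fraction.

p = (1, 2, -6/5)

T1 = [1 0 0 0; 0 1 0 0; 0 0 -1 0; 0 0 0 1]
T2·T1 = [1 0 0 0; 0 3/5 -4/5 0; 0 -4/5 -3/5 0; 0 0 0 1]
det M = -1; M⁻¹ = [1 0 0 0; 0 3/5 -4/5 0; 0 -4/5 -3/5 0; 0 0 0 1]
M⁻¹ · (1, 54/25, -22/25)ᵀ = (1, 2, -6/5)ᵀ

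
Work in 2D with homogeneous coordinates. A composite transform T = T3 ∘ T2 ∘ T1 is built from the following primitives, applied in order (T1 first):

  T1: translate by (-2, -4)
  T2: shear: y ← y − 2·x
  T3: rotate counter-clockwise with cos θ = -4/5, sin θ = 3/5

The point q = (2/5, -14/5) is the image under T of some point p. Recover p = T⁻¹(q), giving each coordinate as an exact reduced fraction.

p = (0, 2)

T1 = [1 0 -2; 0 1 -4; 0 0 1]
T2·T1 = [1 0 -2; -2 1 0; 0 0 1]
T3·…·T1 = [2/5 -3/5 8/5; 11/5 -4/5 -6/5; 0 0 1]
det M = 1; M⁻¹ = [-4/5 3/5 2; -11/5 2/5 4; 0 0 1]
M⁻¹ · (2/5, -14/5)ᵀ = (0, 2)ᵀ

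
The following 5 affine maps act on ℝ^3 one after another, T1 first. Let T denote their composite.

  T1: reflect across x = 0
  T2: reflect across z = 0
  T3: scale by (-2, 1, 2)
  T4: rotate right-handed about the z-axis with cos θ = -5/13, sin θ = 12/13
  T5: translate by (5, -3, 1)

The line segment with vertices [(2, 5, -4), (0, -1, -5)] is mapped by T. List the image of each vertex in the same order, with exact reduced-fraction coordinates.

image vertices: (-15/13, -16/13, 9), (77/13, -34/13, 11)

T1 reflect across x = 0: (2, 5, -4) → (-2, 5, -4); (0, -1, -5) → (0, -1, -5)
T2 reflect across z = 0: (-2, 5, -4) → (-2, 5, 4); (0, -1, -5) → (0, -1, 5)
T3 scale by (-2, 1, 2): (-2, 5, 4) → (4, 5, 8); (0, -1, 5) → (0, -1, 10)
T4 rotate right-handed about the z-axis with cos θ = -5/13, sin θ = 12/13: (4, 5, 8) → (-80/13, 23/13, 8); (0, -1, 10) → (12/13, 5/13, 10)
T5 translate by (5, -3, 1): (-80/13, 23/13, 8) → (-15/13, -16/13, 9); (12/13, 5/13, 10) → (77/13, -34/13, 11)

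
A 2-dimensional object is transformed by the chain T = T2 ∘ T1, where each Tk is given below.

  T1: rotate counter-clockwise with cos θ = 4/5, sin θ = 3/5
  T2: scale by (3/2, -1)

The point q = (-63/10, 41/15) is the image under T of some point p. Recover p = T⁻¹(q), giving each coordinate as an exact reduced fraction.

T1 = [4/5 -3/5 0; 3/5 4/5 0; 0 0 1]
T2·T1 = [6/5 -9/10 0; -3/5 -4/5 0; 0 0 1]
det M = -3/2; M⁻¹ = [8/15 -3/5 0; -2/5 -4/5 0; 0 0 1]
M⁻¹ · (-63/10, 41/15)ᵀ = (-5, 1/3)ᵀ

p = (-5, 1/3)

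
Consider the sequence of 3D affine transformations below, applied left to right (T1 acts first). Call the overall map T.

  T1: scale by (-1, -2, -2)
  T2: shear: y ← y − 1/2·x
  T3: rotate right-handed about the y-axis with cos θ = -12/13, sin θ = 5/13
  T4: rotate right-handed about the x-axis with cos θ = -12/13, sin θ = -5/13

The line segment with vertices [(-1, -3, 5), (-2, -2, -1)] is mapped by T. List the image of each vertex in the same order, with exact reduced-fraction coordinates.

image vertices: (-62/13, -283/169, -3475/338), (-14/13, -638/169, 213/169)

T1 scale by (-1, -2, -2): (-1, -3, 5) → (1, 6, -10); (-2, -2, -1) → (2, 4, 2)
T2 shear: y ← y − 1/2·x: (1, 6, -10) → (1, 11/2, -10); (2, 4, 2) → (2, 3, 2)
T3 rotate right-handed about the y-axis with cos θ = -12/13, sin θ = 5/13: (1, 11/2, -10) → (-62/13, 11/2, 115/13); (2, 3, 2) → (-14/13, 3, -34/13)
T4 rotate right-handed about the x-axis with cos θ = -12/13, sin θ = -5/13: (-62/13, 11/2, 115/13) → (-62/13, -283/169, -3475/338); (-14/13, 3, -34/13) → (-14/13, -638/169, 213/169)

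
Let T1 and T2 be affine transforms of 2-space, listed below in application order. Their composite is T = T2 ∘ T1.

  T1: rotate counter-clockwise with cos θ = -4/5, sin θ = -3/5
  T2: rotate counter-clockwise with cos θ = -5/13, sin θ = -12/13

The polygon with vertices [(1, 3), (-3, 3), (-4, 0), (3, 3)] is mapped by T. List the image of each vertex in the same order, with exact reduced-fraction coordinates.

T1 rotate counter-clockwise with cos θ = -4/5, sin θ = -3/5: (1, 3) → (1, -3); (-3, 3) → (21/5, -3/5); (-4, 0) → (16/5, 12/5); (3, 3) → (-3/5, -21/5)
T2 rotate counter-clockwise with cos θ = -5/13, sin θ = -12/13: (1, -3) → (-41/13, 3/13); (21/5, -3/5) → (-141/65, -237/65); (16/5, 12/5) → (64/65, -252/65); (-3/5, -21/5) → (-237/65, 141/65)

image vertices: (-41/13, 3/13), (-141/65, -237/65), (64/65, -252/65), (-237/65, 141/65)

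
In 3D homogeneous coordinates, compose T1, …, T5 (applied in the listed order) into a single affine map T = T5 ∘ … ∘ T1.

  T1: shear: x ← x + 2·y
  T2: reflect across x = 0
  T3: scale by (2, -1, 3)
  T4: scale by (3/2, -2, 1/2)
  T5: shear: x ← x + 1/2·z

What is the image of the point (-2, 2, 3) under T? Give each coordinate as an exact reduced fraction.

T(p) = (-15/4, 4, 9/2)

T1 shear: x ← x + 2·y: (-2, 2, 3) → (2, 2, 3)
T2 reflect across x = 0: (2, 2, 3) → (-2, 2, 3)
T3 scale by (2, -1, 3): (-2, 2, 3) → (-4, -2, 9)
T4 scale by (3/2, -2, 1/2): (-4, -2, 9) → (-6, 4, 9/2)
T5 shear: x ← x + 1/2·z: (-6, 4, 9/2) → (-15/4, 4, 9/2)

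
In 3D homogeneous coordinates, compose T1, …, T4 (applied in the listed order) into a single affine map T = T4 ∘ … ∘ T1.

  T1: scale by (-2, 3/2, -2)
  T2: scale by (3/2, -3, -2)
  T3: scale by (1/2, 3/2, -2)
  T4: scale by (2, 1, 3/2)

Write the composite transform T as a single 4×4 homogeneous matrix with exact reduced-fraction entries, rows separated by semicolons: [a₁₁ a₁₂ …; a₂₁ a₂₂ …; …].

T = [-3 0 0 0; 0 -27/4 0 0; 0 0 -12 0; 0 0 0 1]

T1 = [-2 0 0 0; 0 3/2 0 0; 0 0 -2 0; 0 0 0 1]
T2·T1 = [-3 0 0 0; 0 -9/2 0 0; 0 0 4 0; 0 0 0 1]
T3·…·T1 = [-3/2 0 0 0; 0 -27/4 0 0; 0 0 -8 0; 0 0 0 1]
T4·…·T1 = [-3 0 0 0; 0 -27/4 0 0; 0 0 -12 0; 0 0 0 1]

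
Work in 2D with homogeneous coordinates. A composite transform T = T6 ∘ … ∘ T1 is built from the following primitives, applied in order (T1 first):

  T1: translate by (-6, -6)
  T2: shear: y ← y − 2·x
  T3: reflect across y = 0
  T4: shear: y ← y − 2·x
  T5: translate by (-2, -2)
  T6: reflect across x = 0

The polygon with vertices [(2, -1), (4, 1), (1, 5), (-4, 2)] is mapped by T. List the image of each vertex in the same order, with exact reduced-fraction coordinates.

T1 translate by (-6, -6): (2, -1) → (-4, -7); (4, 1) → (-2, -5); (1, 5) → (-5, -1); (-4, 2) → (-10, -4)
T2 shear: y ← y − 2·x: (-4, -7) → (-4, 1); (-2, -5) → (-2, -1); (-5, -1) → (-5, 9); (-10, -4) → (-10, 16)
T3 reflect across y = 0: (-4, 1) → (-4, -1); (-2, -1) → (-2, 1); (-5, 9) → (-5, -9); (-10, 16) → (-10, -16)
T4 shear: y ← y − 2·x: (-4, -1) → (-4, 7); (-2, 1) → (-2, 5); (-5, -9) → (-5, 1); (-10, -16) → (-10, 4)
T5 translate by (-2, -2): (-4, 7) → (-6, 5); (-2, 5) → (-4, 3); (-5, 1) → (-7, -1); (-10, 4) → (-12, 2)
T6 reflect across x = 0: (-6, 5) → (6, 5); (-4, 3) → (4, 3); (-7, -1) → (7, -1); (-12, 2) → (12, 2)

image vertices: (6, 5), (4, 3), (7, -1), (12, 2)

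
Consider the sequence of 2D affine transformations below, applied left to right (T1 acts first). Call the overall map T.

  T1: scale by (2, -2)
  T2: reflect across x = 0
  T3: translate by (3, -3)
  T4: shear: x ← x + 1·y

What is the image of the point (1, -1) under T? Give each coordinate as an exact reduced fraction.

T(p) = (0, -1)

T1 scale by (2, -2): (1, -1) → (2, 2)
T2 reflect across x = 0: (2, 2) → (-2, 2)
T3 translate by (3, -3): (-2, 2) → (1, -1)
T4 shear: x ← x + 1·y: (1, -1) → (0, -1)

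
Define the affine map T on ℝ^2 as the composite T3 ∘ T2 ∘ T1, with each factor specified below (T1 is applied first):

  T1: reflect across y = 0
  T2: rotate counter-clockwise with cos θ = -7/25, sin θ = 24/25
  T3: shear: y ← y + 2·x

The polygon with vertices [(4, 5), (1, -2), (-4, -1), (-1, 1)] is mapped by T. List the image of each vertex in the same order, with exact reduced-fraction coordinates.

T1 reflect across y = 0: (4, 5) → (4, -5); (1, -2) → (1, 2); (-4, -1) → (-4, 1); (-1, 1) → (-1, -1)
T2 rotate counter-clockwise with cos θ = -7/25, sin θ = 24/25: (4, -5) → (92/25, 131/25); (1, 2) → (-11/5, 2/5); (-4, 1) → (4/25, -103/25); (-1, -1) → (31/25, -17/25)
T3 shear: y ← y + 2·x: (92/25, 131/25) → (92/25, 63/5); (-11/5, 2/5) → (-11/5, -4); (4/25, -103/25) → (4/25, -19/5); (31/25, -17/25) → (31/25, 9/5)

image vertices: (92/25, 63/5), (-11/5, -4), (4/25, -19/5), (31/25, 9/5)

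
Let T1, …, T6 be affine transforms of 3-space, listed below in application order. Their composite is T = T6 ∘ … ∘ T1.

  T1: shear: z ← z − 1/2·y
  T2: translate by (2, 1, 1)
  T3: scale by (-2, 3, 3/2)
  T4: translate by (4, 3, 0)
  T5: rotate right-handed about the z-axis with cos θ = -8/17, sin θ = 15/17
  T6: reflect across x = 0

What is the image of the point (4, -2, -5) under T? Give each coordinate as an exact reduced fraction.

T(p) = (-64/17, -120/17, -9/2)

T1 shear: z ← z − 1/2·y: (4, -2, -5) → (4, -2, -4)
T2 translate by (2, 1, 1): (4, -2, -4) → (6, -1, -3)
T3 scale by (-2, 3, 3/2): (6, -1, -3) → (-12, -3, -9/2)
T4 translate by (4, 3, 0): (-12, -3, -9/2) → (-8, 0, -9/2)
T5 rotate right-handed about the z-axis with cos θ = -8/17, sin θ = 15/17: (-8, 0, -9/2) → (64/17, -120/17, -9/2)
T6 reflect across x = 0: (64/17, -120/17, -9/2) → (-64/17, -120/17, -9/2)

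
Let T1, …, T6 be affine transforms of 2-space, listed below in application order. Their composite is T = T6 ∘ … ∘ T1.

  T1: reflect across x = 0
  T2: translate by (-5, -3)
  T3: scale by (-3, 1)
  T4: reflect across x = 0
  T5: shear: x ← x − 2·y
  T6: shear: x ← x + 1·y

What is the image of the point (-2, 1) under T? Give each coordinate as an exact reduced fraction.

T(p) = (-7, -2)

T1 reflect across x = 0: (-2, 1) → (2, 1)
T2 translate by (-5, -3): (2, 1) → (-3, -2)
T3 scale by (-3, 1): (-3, -2) → (9, -2)
T4 reflect across x = 0: (9, -2) → (-9, -2)
T5 shear: x ← x − 2·y: (-9, -2) → (-5, -2)
T6 shear: x ← x + 1·y: (-5, -2) → (-7, -2)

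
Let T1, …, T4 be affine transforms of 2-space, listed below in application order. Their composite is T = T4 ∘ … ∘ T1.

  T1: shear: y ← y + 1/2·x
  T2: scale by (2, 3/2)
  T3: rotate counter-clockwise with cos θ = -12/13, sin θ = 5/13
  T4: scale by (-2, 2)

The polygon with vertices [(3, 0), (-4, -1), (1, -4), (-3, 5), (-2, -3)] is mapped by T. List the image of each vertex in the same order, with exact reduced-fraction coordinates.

image vertices: (333/26, 6/13), (-237/13, 28/13), (-9/26, 146/13), (-183/26, -186/13), (-12, 8)

T1 shear: y ← y + 1/2·x: (3, 0) → (3, 3/2); (-4, -1) → (-4, -3); (1, -4) → (1, -7/2); (-3, 5) → (-3, 7/2); (-2, -3) → (-2, -4)
T2 scale by (2, 3/2): (3, 3/2) → (6, 9/4); (-4, -3) → (-8, -9/2); (1, -7/2) → (2, -21/4); (-3, 7/2) → (-6, 21/4); (-2, -4) → (-4, -6)
T3 rotate counter-clockwise with cos θ = -12/13, sin θ = 5/13: (6, 9/4) → (-333/52, 3/13); (-8, -9/2) → (237/26, 14/13); (2, -21/4) → (9/52, 73/13); (-6, 21/4) → (183/52, -93/13); (-4, -6) → (6, 4)
T4 scale by (-2, 2): (-333/52, 3/13) → (333/26, 6/13); (237/26, 14/13) → (-237/13, 28/13); (9/52, 73/13) → (-9/26, 146/13); (183/52, -93/13) → (-183/26, -186/13); (6, 4) → (-12, 8)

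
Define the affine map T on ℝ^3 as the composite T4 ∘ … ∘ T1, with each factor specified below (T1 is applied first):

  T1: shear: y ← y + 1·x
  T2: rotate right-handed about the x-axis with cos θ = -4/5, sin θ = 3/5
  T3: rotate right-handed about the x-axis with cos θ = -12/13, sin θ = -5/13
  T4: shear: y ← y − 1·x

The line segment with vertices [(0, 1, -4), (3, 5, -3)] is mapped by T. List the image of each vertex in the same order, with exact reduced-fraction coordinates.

T1 shear: y ← y + 1·x: (0, 1, -4) → (0, 1, -4); (3, 5, -3) → (3, 8, -3)
T2 rotate right-handed about the x-axis with cos θ = -4/5, sin θ = 3/5: (0, 1, -4) → (0, 8/5, 19/5); (3, 8, -3) → (3, -23/5, 36/5)
T3 rotate right-handed about the x-axis with cos θ = -12/13, sin θ = -5/13: (0, 8/5, 19/5) → (0, -1/65, -268/65); (3, -23/5, 36/5) → (3, 456/65, -317/65)
T4 shear: y ← y − 1·x: (0, -1/65, -268/65) → (0, -1/65, -268/65); (3, 456/65, -317/65) → (3, 261/65, -317/65)

image vertices: (0, -1/65, -268/65), (3, 261/65, -317/65)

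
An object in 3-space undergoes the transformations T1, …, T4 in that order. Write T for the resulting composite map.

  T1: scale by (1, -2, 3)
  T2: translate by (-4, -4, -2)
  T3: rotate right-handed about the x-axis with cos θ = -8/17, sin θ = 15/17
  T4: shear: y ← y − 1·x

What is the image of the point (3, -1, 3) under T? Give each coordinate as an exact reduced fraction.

T(p) = (-1, -72/17, -86/17)

T1 scale by (1, -2, 3): (3, -1, 3) → (3, 2, 9)
T2 translate by (-4, -4, -2): (3, 2, 9) → (-1, -2, 7)
T3 rotate right-handed about the x-axis with cos θ = -8/17, sin θ = 15/17: (-1, -2, 7) → (-1, -89/17, -86/17)
T4 shear: y ← y − 1·x: (-1, -89/17, -86/17) → (-1, -72/17, -86/17)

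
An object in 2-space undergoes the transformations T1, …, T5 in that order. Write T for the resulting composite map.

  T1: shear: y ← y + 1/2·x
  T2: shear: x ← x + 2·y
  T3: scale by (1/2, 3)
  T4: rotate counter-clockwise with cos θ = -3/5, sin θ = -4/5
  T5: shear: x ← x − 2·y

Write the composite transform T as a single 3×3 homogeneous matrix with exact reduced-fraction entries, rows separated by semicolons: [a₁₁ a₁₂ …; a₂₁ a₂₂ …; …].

T1 = [1 0 0; 1/2 1 0; 0 0 1]
T2·T1 = [2 2 0; 1/2 1 0; 0 0 1]
T3·…·T1 = [1 1 0; 3/2 3 0; 0 0 1]
T4·…·T1 = [3/5 9/5 0; -17/10 -13/5 0; 0 0 1]
T5·…·T1 = [4 7 0; -17/10 -13/5 0; 0 0 1]

T = [4 7 0; -17/10 -13/5 0; 0 0 1]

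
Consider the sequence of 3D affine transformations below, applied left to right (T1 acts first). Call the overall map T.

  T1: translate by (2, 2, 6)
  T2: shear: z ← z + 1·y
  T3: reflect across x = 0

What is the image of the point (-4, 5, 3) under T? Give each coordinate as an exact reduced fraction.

T1 translate by (2, 2, 6): (-4, 5, 3) → (-2, 7, 9)
T2 shear: z ← z + 1·y: (-2, 7, 9) → (-2, 7, 16)
T3 reflect across x = 0: (-2, 7, 16) → (2, 7, 16)

T(p) = (2, 7, 16)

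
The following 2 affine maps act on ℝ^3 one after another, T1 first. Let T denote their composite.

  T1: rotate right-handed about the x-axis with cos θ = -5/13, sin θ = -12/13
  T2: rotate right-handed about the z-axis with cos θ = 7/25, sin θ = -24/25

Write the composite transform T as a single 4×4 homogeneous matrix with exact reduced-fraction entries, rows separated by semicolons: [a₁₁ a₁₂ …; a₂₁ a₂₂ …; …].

T = [7/25 -24/65 288/325 0; -24/25 -7/65 84/325 0; 0 -12/13 -5/13 0; 0 0 0 1]

T1 = [1 0 0 0; 0 -5/13 12/13 0; 0 -12/13 -5/13 0; 0 0 0 1]
T2·T1 = [7/25 -24/65 288/325 0; -24/25 -7/65 84/325 0; 0 -12/13 -5/13 0; 0 0 0 1]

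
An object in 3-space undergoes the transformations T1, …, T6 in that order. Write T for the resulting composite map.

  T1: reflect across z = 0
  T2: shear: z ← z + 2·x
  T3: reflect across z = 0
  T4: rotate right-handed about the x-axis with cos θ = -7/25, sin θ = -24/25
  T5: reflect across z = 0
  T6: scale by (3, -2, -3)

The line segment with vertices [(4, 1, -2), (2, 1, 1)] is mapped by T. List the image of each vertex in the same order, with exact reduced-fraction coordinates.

image vertices: (12, 494/25, 138/25), (6, 158/25, -9/25)

T1 reflect across z = 0: (4, 1, -2) → (4, 1, 2); (2, 1, 1) → (2, 1, -1)
T2 shear: z ← z + 2·x: (4, 1, 2) → (4, 1, 10); (2, 1, -1) → (2, 1, 3)
T3 reflect across z = 0: (4, 1, 10) → (4, 1, -10); (2, 1, 3) → (2, 1, -3)
T4 rotate right-handed about the x-axis with cos θ = -7/25, sin θ = -24/25: (4, 1, -10) → (4, -247/25, 46/25); (2, 1, -3) → (2, -79/25, -3/25)
T5 reflect across z = 0: (4, -247/25, 46/25) → (4, -247/25, -46/25); (2, -79/25, -3/25) → (2, -79/25, 3/25)
T6 scale by (3, -2, -3): (4, -247/25, -46/25) → (12, 494/25, 138/25); (2, -79/25, 3/25) → (6, 158/25, -9/25)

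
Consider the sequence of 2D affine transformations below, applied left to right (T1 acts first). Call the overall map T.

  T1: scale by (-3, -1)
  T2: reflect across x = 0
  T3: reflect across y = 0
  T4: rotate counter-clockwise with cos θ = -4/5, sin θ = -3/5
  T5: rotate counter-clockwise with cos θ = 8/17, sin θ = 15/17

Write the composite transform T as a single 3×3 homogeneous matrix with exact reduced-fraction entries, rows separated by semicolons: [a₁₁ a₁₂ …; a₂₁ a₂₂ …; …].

T1 = [-3 0 0; 0 -1 0; 0 0 1]
T2·T1 = [3 0 0; 0 -1 0; 0 0 1]
T3·…·T1 = [3 0 0; 0 1 0; 0 0 1]
T4·…·T1 = [-12/5 3/5 0; -9/5 -4/5 0; 0 0 1]
T5·…·T1 = [39/85 84/85 0; -252/85 13/85 0; 0 0 1]

T = [39/85 84/85 0; -252/85 13/85 0; 0 0 1]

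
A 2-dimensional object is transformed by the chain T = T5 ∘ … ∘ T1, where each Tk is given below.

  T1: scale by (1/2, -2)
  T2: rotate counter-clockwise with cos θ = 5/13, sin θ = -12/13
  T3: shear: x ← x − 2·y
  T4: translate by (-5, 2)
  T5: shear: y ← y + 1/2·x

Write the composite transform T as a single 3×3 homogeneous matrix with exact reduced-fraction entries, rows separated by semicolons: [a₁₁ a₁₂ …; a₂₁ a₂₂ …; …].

T = [29/26 -4/13 -5; 5/52 -12/13 -1/2; 0 0 1]

T1 = [1/2 0 0; 0 -2 0; 0 0 1]
T2·T1 = [5/26 -24/13 0; -6/13 -10/13 0; 0 0 1]
T3·…·T1 = [29/26 -4/13 0; -6/13 -10/13 0; 0 0 1]
T4·…·T1 = [29/26 -4/13 -5; -6/13 -10/13 2; 0 0 1]
T5·…·T1 = [29/26 -4/13 -5; 5/52 -12/13 -1/2; 0 0 1]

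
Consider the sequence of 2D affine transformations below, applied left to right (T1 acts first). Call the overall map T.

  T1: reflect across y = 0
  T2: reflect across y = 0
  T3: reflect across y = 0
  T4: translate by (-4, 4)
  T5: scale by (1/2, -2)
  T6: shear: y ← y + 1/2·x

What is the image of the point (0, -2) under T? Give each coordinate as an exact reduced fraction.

T1 reflect across y = 0: (0, -2) → (0, 2)
T2 reflect across y = 0: (0, 2) → (0, -2)
T3 reflect across y = 0: (0, -2) → (0, 2)
T4 translate by (-4, 4): (0, 2) → (-4, 6)
T5 scale by (1/2, -2): (-4, 6) → (-2, -12)
T6 shear: y ← y + 1/2·x: (-2, -12) → (-2, -13)

T(p) = (-2, -13)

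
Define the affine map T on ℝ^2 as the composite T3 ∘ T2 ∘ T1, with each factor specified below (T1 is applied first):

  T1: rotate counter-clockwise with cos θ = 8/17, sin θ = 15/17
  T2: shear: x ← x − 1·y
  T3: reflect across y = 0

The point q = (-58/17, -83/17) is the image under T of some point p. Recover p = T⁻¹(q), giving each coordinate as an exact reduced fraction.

p = (5, 1)

T1 = [8/17 -15/17 0; 15/17 8/17 0; 0 0 1]
T2·T1 = [-7/17 -23/17 0; 15/17 8/17 0; 0 0 1]
T3·…·T1 = [-7/17 -23/17 0; -15/17 -8/17 0; 0 0 1]
det M = -1; M⁻¹ = [8/17 -23/17 0; -15/17 7/17 0; 0 0 1]
M⁻¹ · (-58/17, -83/17)ᵀ = (5, 1)ᵀ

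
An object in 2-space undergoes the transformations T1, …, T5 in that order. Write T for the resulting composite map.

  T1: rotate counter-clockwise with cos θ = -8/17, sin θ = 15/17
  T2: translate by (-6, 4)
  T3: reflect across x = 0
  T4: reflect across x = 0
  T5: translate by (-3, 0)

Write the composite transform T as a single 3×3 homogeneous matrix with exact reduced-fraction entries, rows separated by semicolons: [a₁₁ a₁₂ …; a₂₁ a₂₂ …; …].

T1 = [-8/17 -15/17 0; 15/17 -8/17 0; 0 0 1]
T2·T1 = [-8/17 -15/17 -6; 15/17 -8/17 4; 0 0 1]
T3·…·T1 = [8/17 15/17 6; 15/17 -8/17 4; 0 0 1]
T4·…·T1 = [-8/17 -15/17 -6; 15/17 -8/17 4; 0 0 1]
T5·…·T1 = [-8/17 -15/17 -9; 15/17 -8/17 4; 0 0 1]

T = [-8/17 -15/17 -9; 15/17 -8/17 4; 0 0 1]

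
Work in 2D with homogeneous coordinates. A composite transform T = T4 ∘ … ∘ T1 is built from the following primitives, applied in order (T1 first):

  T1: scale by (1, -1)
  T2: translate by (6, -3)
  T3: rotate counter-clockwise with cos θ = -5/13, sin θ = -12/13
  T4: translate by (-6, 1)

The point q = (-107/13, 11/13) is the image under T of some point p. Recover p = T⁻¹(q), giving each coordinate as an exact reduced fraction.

T1 = [1 0 0; 0 -1 0; 0 0 1]
T2·T1 = [1 0 6; 0 -1 -3; 0 0 1]
T3·…·T1 = [-5/13 -12/13 -66/13; -12/13 5/13 -57/13; 0 0 1]
T4·…·T1 = [-5/13 -12/13 -144/13; -12/13 5/13 -44/13; 0 0 1]
det M = -1; M⁻¹ = [-5/13 -12/13 -96/13; -12/13 5/13 -116/13; 0 0 1]
M⁻¹ · (-107/13, 11/13)ᵀ = (-5, -1)ᵀ

p = (-5, -1)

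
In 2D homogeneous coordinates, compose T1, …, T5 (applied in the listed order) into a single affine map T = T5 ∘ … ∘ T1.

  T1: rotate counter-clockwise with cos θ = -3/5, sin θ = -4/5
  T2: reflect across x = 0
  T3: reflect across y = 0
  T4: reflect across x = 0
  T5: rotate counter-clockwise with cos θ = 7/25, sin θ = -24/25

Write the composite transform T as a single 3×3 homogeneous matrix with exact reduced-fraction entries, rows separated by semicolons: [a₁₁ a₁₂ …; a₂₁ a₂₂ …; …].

T = [3/5 4/5 0; 4/5 -3/5 0; 0 0 1]

T1 = [-3/5 4/5 0; -4/5 -3/5 0; 0 0 1]
T2·T1 = [3/5 -4/5 0; -4/5 -3/5 0; 0 0 1]
T3·…·T1 = [3/5 -4/5 0; 4/5 3/5 0; 0 0 1]
T4·…·T1 = [-3/5 4/5 0; 4/5 3/5 0; 0 0 1]
T5·…·T1 = [3/5 4/5 0; 4/5 -3/5 0; 0 0 1]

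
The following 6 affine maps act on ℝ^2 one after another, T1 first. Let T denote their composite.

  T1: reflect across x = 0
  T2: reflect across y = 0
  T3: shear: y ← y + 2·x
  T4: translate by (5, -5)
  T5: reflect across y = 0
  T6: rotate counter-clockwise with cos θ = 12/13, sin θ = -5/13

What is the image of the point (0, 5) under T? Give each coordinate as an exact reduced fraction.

T(p) = (110/13, 95/13)

T1 reflect across x = 0: (0, 5) → (0, 5)
T2 reflect across y = 0: (0, 5) → (0, -5)
T3 shear: y ← y + 2·x: (0, -5) → (0, -5)
T4 translate by (5, -5): (0, -5) → (5, -10)
T5 reflect across y = 0: (5, -10) → (5, 10)
T6 rotate counter-clockwise with cos θ = 12/13, sin θ = -5/13: (5, 10) → (110/13, 95/13)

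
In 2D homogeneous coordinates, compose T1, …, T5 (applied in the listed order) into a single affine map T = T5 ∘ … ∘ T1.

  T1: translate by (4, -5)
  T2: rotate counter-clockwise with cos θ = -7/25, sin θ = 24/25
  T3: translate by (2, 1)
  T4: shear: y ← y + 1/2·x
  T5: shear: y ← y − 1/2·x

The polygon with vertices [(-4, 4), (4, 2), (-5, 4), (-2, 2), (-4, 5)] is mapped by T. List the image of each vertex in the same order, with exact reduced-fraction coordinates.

T1 translate by (4, -5): (-4, 4) → (0, -1); (4, 2) → (8, -3); (-5, 4) → (-1, -1); (-2, 2) → (2, -3); (-4, 5) → (0, 0)
T2 rotate counter-clockwise with cos θ = -7/25, sin θ = 24/25: (0, -1) → (24/25, 7/25); (8, -3) → (16/25, 213/25); (-1, -1) → (31/25, -17/25); (2, -3) → (58/25, 69/25); (0, 0) → (0, 0)
T3 translate by (2, 1): (24/25, 7/25) → (74/25, 32/25); (16/25, 213/25) → (66/25, 238/25); (31/25, -17/25) → (81/25, 8/25); (58/25, 69/25) → (108/25, 94/25); (0, 0) → (2, 1)
T4 shear: y ← y + 1/2·x: (74/25, 32/25) → (74/25, 69/25); (66/25, 238/25) → (66/25, 271/25); (81/25, 8/25) → (81/25, 97/50); (108/25, 94/25) → (108/25, 148/25); (2, 1) → (2, 2)
T5 shear: y ← y − 1/2·x: (74/25, 69/25) → (74/25, 32/25); (66/25, 271/25) → (66/25, 238/25); (81/25, 97/50) → (81/25, 8/25); (108/25, 148/25) → (108/25, 94/25); (2, 2) → (2, 1)

image vertices: (74/25, 32/25), (66/25, 238/25), (81/25, 8/25), (108/25, 94/25), (2, 1)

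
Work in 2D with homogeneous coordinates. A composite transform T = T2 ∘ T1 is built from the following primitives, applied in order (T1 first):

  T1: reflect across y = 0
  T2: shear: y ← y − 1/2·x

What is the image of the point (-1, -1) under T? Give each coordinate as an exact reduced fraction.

T1 reflect across y = 0: (-1, -1) → (-1, 1)
T2 shear: y ← y − 1/2·x: (-1, 1) → (-1, 3/2)

T(p) = (-1, 3/2)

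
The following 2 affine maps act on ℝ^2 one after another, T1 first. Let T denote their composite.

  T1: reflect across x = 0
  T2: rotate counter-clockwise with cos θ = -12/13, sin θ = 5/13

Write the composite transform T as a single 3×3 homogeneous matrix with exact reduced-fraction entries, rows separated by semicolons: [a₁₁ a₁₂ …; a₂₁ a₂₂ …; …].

T1 = [-1 0 0; 0 1 0; 0 0 1]
T2·T1 = [12/13 -5/13 0; -5/13 -12/13 0; 0 0 1]

T = [12/13 -5/13 0; -5/13 -12/13 0; 0 0 1]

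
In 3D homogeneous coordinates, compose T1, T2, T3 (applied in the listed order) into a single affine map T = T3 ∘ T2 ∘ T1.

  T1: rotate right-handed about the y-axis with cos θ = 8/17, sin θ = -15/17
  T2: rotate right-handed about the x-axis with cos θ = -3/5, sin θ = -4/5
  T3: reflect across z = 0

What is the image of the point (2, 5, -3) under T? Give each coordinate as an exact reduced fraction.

T1 rotate right-handed about the y-axis with cos θ = 8/17, sin θ = -15/17: (2, 5, -3) → (61/17, 5, 6/17)
T2 rotate right-handed about the x-axis with cos θ = -3/5, sin θ = -4/5: (61/17, 5, 6/17) → (61/17, -231/85, -358/85)
T3 reflect across z = 0: (61/17, -231/85, -358/85) → (61/17, -231/85, 358/85)

T(p) = (61/17, -231/85, 358/85)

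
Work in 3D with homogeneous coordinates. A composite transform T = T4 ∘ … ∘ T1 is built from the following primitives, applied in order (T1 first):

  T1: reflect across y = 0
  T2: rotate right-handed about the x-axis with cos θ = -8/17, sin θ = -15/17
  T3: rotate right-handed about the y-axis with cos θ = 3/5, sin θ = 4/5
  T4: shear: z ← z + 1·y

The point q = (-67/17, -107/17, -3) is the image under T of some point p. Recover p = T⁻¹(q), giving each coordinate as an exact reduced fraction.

T1 = [1 0 0 0; 0 -1 0 0; 0 0 1 0; 0 0 0 1]
T2·T1 = [1 0 0 0; 0 8/17 15/17 0; 0 15/17 -8/17 0; 0 0 0 1]
T3·…·T1 = [3/5 12/17 -32/85 0; 0 8/17 15/17 0; -4/5 9/17 -24/85 0; 0 0 0 1]
T4·…·T1 = [3/5 12/17 -32/85 0; 0 8/17 15/17 0; -4/5 1 3/5 0; 0 0 0 1]
det M = -1; M⁻¹ = [3/5 4/5 -4/5 0; 12/17 -1/17 9/17 0; -32/85 99/85 -24/85 0; 0 0 0 1]
M⁻¹ · (-67/17, -107/17, -3)ᵀ = (-5, -4, -5)ᵀ

p = (-5, -4, -5)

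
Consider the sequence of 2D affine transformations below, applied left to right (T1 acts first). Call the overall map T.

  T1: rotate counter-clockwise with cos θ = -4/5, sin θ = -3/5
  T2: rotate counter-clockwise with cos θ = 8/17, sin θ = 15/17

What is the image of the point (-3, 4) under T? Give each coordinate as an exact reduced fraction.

T(p) = (297/85, 304/85)

T1 rotate counter-clockwise with cos θ = -4/5, sin θ = -3/5: (-3, 4) → (24/5, -7/5)
T2 rotate counter-clockwise with cos θ = 8/17, sin θ = 15/17: (24/5, -7/5) → (297/85, 304/85)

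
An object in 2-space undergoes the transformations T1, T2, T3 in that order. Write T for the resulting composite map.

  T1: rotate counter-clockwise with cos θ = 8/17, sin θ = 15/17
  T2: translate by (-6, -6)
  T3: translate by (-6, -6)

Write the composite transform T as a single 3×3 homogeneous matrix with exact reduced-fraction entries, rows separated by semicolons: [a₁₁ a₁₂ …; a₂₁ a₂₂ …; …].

T1 = [8/17 -15/17 0; 15/17 8/17 0; 0 0 1]
T2·T1 = [8/17 -15/17 -6; 15/17 8/17 -6; 0 0 1]
T3·…·T1 = [8/17 -15/17 -12; 15/17 8/17 -12; 0 0 1]

T = [8/17 -15/17 -12; 15/17 8/17 -12; 0 0 1]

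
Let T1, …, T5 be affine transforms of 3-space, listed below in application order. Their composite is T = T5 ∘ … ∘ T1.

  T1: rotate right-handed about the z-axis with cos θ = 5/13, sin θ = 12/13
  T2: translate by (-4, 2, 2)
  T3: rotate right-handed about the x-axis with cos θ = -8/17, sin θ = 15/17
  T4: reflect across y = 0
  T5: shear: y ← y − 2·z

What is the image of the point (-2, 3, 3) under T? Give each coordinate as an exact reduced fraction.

T(p) = (-98/13, 1641/221, -265/221)

T1 rotate right-handed about the z-axis with cos θ = 5/13, sin θ = 12/13: (-2, 3, 3) → (-46/13, -9/13, 3)
T2 translate by (-4, 2, 2): (-46/13, -9/13, 3) → (-98/13, 17/13, 5)
T3 rotate right-handed about the x-axis with cos θ = -8/17, sin θ = 15/17: (-98/13, 17/13, 5) → (-98/13, -1111/221, -265/221)
T4 reflect across y = 0: (-98/13, -1111/221, -265/221) → (-98/13, 1111/221, -265/221)
T5 shear: y ← y − 2·z: (-98/13, 1111/221, -265/221) → (-98/13, 1641/221, -265/221)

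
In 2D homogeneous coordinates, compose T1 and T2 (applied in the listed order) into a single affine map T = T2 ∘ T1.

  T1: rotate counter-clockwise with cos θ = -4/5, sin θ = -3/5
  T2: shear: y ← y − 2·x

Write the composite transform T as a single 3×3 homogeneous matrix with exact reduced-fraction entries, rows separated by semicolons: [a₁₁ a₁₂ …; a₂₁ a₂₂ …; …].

T = [-4/5 3/5 0; 1 -2 0; 0 0 1]

T1 = [-4/5 3/5 0; -3/5 -4/5 0; 0 0 1]
T2·T1 = [-4/5 3/5 0; 1 -2 0; 0 0 1]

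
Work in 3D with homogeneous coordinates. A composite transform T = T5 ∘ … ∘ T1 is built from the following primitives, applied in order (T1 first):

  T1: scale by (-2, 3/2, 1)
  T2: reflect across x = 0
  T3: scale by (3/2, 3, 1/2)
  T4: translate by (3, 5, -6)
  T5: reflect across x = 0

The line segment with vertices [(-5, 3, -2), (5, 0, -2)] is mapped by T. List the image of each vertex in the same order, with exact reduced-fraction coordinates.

image vertices: (12, 37/2, -7), (-18, 5, -7)

T1 scale by (-2, 3/2, 1): (-5, 3, -2) → (10, 9/2, -2); (5, 0, -2) → (-10, 0, -2)
T2 reflect across x = 0: (10, 9/2, -2) → (-10, 9/2, -2); (-10, 0, -2) → (10, 0, -2)
T3 scale by (3/2, 3, 1/2): (-10, 9/2, -2) → (-15, 27/2, -1); (10, 0, -2) → (15, 0, -1)
T4 translate by (3, 5, -6): (-15, 27/2, -1) → (-12, 37/2, -7); (15, 0, -1) → (18, 5, -7)
T5 reflect across x = 0: (-12, 37/2, -7) → (12, 37/2, -7); (18, 5, -7) → (-18, 5, -7)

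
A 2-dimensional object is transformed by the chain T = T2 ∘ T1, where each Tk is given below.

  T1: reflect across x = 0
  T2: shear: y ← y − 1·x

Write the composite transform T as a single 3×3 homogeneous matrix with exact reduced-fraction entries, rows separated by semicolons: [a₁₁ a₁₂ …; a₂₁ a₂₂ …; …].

T1 = [-1 0 0; 0 1 0; 0 0 1]
T2·T1 = [-1 0 0; 1 1 0; 0 0 1]

T = [-1 0 0; 1 1 0; 0 0 1]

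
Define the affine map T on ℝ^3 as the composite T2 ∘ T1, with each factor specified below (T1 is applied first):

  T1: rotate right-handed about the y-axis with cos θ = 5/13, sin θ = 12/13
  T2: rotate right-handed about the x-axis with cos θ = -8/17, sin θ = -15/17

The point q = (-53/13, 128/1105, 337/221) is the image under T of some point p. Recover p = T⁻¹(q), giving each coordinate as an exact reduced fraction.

T1 = [5/13 0 12/13 0; 0 1 0 0; -12/13 0 5/13 0; 0 0 0 1]
T2·T1 = [5/13 0 12/13 0; -180/221 -8/17 75/221 0; 96/221 -15/17 -40/221 0; 0 0 0 1]
det M = 1; M⁻¹ = [5/13 -180/221 96/221 0; 0 -8/17 -15/17 0; 12/13 75/221 -40/221 0; 0 0 0 1]
M⁻¹ · (-53/13, 128/1105, 337/221)ᵀ = (-1, -7/5, -4)ᵀ

p = (-1, -7/5, -4)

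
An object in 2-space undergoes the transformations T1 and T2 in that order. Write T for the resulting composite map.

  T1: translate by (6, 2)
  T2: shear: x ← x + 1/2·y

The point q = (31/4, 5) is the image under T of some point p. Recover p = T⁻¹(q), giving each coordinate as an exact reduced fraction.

T1 = [1 0 6; 0 1 2; 0 0 1]
T2·T1 = [1 1/2 7; 0 1 2; 0 0 1]
det M = 1; M⁻¹ = [1 -1/2 -6; 0 1 -2; 0 0 1]
M⁻¹ · (31/4, 5)ᵀ = (-3/4, 3)ᵀ

p = (-3/4, 3)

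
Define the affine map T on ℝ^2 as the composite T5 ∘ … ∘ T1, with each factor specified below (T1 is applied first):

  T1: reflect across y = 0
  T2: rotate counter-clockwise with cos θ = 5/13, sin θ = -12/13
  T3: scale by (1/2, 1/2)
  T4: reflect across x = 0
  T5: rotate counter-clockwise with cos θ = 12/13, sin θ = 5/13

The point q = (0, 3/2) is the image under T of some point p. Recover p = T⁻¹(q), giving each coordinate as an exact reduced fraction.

p = (-3, 0)

T1 = [1 0 0; 0 -1 0; 0 0 1]
T2·T1 = [5/13 -12/13 0; -12/13 -5/13 0; 0 0 1]
T3·…·T1 = [5/26 -6/13 0; -6/13 -5/26 0; 0 0 1]
T4·…·T1 = [-5/26 6/13 0; -6/13 -5/26 0; 0 0 1]
T5·…·T1 = [0 1/2 0; -1/2 0 0; 0 0 1]
det M = 1/4; M⁻¹ = [0 -2 0; 2 0 0; 0 0 1]
M⁻¹ · (0, 3/2)ᵀ = (-3, 0)ᵀ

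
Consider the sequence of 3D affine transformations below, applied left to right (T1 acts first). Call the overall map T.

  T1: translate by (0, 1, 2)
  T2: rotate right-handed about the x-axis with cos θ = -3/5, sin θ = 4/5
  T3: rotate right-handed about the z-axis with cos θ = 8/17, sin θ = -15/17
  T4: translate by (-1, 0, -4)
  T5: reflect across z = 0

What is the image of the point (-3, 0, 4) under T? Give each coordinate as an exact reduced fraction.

T1 translate by (0, 1, 2): (-3, 0, 4) → (-3, 1, 6)
T2 rotate right-handed about the x-axis with cos θ = -3/5, sin θ = 4/5: (-3, 1, 6) → (-3, -27/5, -14/5)
T3 rotate right-handed about the z-axis with cos θ = 8/17, sin θ = -15/17: (-3, -27/5, -14/5) → (-105/17, 9/85, -14/5)
T4 translate by (-1, 0, -4): (-105/17, 9/85, -14/5) → (-122/17, 9/85, -34/5)
T5 reflect across z = 0: (-122/17, 9/85, -34/5) → (-122/17, 9/85, 34/5)

T(p) = (-122/17, 9/85, 34/5)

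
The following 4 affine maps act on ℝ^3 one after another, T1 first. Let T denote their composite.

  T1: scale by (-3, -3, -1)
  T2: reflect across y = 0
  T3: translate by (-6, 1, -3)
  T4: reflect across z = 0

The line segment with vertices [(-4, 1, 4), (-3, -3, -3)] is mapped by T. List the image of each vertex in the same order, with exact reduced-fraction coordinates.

image vertices: (6, 4, 7), (3, -8, 0)

T1 scale by (-3, -3, -1): (-4, 1, 4) → (12, -3, -4); (-3, -3, -3) → (9, 9, 3)
T2 reflect across y = 0: (12, -3, -4) → (12, 3, -4); (9, 9, 3) → (9, -9, 3)
T3 translate by (-6, 1, -3): (12, 3, -4) → (6, 4, -7); (9, -9, 3) → (3, -8, 0)
T4 reflect across z = 0: (6, 4, -7) → (6, 4, 7); (3, -8, 0) → (3, -8, 0)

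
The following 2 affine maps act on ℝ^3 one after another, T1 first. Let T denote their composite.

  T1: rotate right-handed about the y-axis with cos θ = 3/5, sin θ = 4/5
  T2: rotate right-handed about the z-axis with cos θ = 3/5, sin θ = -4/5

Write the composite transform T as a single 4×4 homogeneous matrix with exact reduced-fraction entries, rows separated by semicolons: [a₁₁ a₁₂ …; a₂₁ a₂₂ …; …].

T1 = [3/5 0 4/5 0; 0 1 0 0; -4/5 0 3/5 0; 0 0 0 1]
T2·T1 = [9/25 4/5 12/25 0; -12/25 3/5 -16/25 0; -4/5 0 3/5 0; 0 0 0 1]

T = [9/25 4/5 12/25 0; -12/25 3/5 -16/25 0; -4/5 0 3/5 0; 0 0 0 1]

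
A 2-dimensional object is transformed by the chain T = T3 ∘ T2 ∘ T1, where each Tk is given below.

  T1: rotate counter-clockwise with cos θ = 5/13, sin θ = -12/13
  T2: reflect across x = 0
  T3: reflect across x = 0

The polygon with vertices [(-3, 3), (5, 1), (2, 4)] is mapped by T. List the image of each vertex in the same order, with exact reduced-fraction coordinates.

image vertices: (21/13, 51/13), (37/13, -55/13), (58/13, -4/13)

T1 rotate counter-clockwise with cos θ = 5/13, sin θ = -12/13: (-3, 3) → (21/13, 51/13); (5, 1) → (37/13, -55/13); (2, 4) → (58/13, -4/13)
T2 reflect across x = 0: (21/13, 51/13) → (-21/13, 51/13); (37/13, -55/13) → (-37/13, -55/13); (58/13, -4/13) → (-58/13, -4/13)
T3 reflect across x = 0: (-21/13, 51/13) → (21/13, 51/13); (-37/13, -55/13) → (37/13, -55/13); (-58/13, -4/13) → (58/13, -4/13)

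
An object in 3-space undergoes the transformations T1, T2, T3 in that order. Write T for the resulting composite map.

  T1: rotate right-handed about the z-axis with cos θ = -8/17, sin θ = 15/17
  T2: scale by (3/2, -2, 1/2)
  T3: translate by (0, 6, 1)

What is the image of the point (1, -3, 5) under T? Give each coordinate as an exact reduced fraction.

T(p) = (111/34, 24/17, 7/2)

T1 rotate right-handed about the z-axis with cos θ = -8/17, sin θ = 15/17: (1, -3, 5) → (37/17, 39/17, 5)
T2 scale by (3/2, -2, 1/2): (37/17, 39/17, 5) → (111/34, -78/17, 5/2)
T3 translate by (0, 6, 1): (111/34, -78/17, 5/2) → (111/34, 24/17, 7/2)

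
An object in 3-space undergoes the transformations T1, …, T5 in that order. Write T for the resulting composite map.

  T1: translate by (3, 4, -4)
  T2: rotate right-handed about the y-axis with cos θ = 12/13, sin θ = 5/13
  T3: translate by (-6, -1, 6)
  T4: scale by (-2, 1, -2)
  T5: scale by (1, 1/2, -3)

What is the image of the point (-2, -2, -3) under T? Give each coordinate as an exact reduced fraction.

T(p) = (202/13, 1/2, -66/13)

T1 translate by (3, 4, -4): (-2, -2, -3) → (1, 2, -7)
T2 rotate right-handed about the y-axis with cos θ = 12/13, sin θ = 5/13: (1, 2, -7) → (-23/13, 2, -89/13)
T3 translate by (-6, -1, 6): (-23/13, 2, -89/13) → (-101/13, 1, -11/13)
T4 scale by (-2, 1, -2): (-101/13, 1, -11/13) → (202/13, 1, 22/13)
T5 scale by (1, 1/2, -3): (202/13, 1, 22/13) → (202/13, 1/2, -66/13)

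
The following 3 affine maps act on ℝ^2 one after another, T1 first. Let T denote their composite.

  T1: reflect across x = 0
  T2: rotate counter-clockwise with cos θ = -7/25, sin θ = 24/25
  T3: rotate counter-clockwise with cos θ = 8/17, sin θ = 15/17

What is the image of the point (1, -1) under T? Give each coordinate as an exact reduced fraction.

T1 reflect across x = 0: (1, -1) → (-1, -1)
T2 rotate counter-clockwise with cos θ = -7/25, sin θ = 24/25: (-1, -1) → (31/25, -17/25)
T3 rotate counter-clockwise with cos θ = 8/17, sin θ = 15/17: (31/25, -17/25) → (503/425, 329/425)

T(p) = (503/425, 329/425)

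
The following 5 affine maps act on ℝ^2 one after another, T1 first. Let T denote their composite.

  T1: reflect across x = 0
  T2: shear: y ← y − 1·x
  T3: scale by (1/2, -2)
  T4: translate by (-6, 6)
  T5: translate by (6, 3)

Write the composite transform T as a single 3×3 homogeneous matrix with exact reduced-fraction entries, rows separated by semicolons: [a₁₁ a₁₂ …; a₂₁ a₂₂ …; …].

T = [-1/2 0 0; -2 -2 9; 0 0 1]

T1 = [-1 0 0; 0 1 0; 0 0 1]
T2·T1 = [-1 0 0; 1 1 0; 0 0 1]
T3·…·T1 = [-1/2 0 0; -2 -2 0; 0 0 1]
T4·…·T1 = [-1/2 0 -6; -2 -2 6; 0 0 1]
T5·…·T1 = [-1/2 0 0; -2 -2 9; 0 0 1]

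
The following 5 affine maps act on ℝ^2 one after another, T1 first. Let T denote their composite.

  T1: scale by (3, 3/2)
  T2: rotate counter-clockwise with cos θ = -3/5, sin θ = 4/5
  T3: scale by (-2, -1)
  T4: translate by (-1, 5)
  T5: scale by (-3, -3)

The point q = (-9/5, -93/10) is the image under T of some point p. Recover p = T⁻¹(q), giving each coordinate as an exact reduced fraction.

T1 = [3 0 0; 0 3/2 0; 0 0 1]
T2·T1 = [-9/5 -6/5 0; 12/5 -9/10 0; 0 0 1]
T3·…·T1 = [18/5 12/5 0; -12/5 9/10 0; 0 0 1]
T4·…·T1 = [18/5 12/5 -1; -12/5 9/10 5; 0 0 1]
T5·…·T1 = [-54/5 -36/5 3; 36/5 -27/10 -15; 0 0 1]
det M = 81; M⁻¹ = [-1/30 4/45 43/30; -4/45 -2/15 -26/15; 0 0 1]
M⁻¹ · (-9/5, -93/10)ᵀ = (2/3, -1/3)ᵀ

p = (2/3, -1/3)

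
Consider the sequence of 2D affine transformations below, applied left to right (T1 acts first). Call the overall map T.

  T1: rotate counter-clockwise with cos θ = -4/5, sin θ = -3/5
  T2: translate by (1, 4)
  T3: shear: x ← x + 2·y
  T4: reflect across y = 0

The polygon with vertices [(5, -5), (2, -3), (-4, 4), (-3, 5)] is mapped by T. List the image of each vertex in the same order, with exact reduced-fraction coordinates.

image vertices: (4, -5), (8, -26/5), (13, -16/5), (10, -9/5)

T1 rotate counter-clockwise with cos θ = -4/5, sin θ = -3/5: (5, -5) → (-7, 1); (2, -3) → (-17/5, 6/5); (-4, 4) → (28/5, -4/5); (-3, 5) → (27/5, -11/5)
T2 translate by (1, 4): (-7, 1) → (-6, 5); (-17/5, 6/5) → (-12/5, 26/5); (28/5, -4/5) → (33/5, 16/5); (27/5, -11/5) → (32/5, 9/5)
T3 shear: x ← x + 2·y: (-6, 5) → (4, 5); (-12/5, 26/5) → (8, 26/5); (33/5, 16/5) → (13, 16/5); (32/5, 9/5) → (10, 9/5)
T4 reflect across y = 0: (4, 5) → (4, -5); (8, 26/5) → (8, -26/5); (13, 16/5) → (13, -16/5); (10, 9/5) → (10, -9/5)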